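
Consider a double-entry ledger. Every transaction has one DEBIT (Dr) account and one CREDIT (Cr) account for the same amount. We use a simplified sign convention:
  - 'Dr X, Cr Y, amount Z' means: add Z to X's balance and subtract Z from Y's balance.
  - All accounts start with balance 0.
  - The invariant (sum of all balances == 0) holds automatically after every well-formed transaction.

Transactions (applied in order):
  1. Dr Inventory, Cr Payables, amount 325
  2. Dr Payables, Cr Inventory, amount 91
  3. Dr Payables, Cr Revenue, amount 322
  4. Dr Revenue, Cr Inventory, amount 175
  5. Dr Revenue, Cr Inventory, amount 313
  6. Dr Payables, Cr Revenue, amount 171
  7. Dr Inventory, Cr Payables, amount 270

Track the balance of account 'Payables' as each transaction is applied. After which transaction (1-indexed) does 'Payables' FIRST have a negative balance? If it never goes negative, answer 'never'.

Answer: 1

Derivation:
After txn 1: Payables=-325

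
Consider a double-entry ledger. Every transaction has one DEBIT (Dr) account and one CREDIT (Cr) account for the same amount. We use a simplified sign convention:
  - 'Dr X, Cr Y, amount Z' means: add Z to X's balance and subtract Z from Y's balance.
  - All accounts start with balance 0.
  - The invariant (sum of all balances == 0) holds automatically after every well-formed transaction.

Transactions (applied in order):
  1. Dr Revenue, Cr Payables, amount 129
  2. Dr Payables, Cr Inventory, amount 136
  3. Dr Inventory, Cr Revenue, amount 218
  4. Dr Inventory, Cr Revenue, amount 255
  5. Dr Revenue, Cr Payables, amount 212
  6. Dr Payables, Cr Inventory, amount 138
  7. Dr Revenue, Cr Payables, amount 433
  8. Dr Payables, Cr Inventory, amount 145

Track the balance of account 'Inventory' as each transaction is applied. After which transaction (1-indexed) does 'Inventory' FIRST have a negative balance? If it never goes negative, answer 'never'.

Answer: 2

Derivation:
After txn 1: Inventory=0
After txn 2: Inventory=-136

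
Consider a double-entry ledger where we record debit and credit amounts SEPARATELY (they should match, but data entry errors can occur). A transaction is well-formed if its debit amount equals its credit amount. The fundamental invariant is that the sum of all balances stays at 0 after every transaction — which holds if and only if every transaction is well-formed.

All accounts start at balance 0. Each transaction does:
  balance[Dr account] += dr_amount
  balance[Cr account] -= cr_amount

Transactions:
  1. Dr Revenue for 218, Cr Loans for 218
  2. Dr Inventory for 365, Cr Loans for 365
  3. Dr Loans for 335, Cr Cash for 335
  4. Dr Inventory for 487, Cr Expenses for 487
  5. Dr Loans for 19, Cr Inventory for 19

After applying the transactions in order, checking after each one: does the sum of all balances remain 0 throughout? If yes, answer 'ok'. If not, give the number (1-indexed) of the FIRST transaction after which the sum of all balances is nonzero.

Answer: ok

Derivation:
After txn 1: dr=218 cr=218 sum_balances=0
After txn 2: dr=365 cr=365 sum_balances=0
After txn 3: dr=335 cr=335 sum_balances=0
After txn 4: dr=487 cr=487 sum_balances=0
After txn 5: dr=19 cr=19 sum_balances=0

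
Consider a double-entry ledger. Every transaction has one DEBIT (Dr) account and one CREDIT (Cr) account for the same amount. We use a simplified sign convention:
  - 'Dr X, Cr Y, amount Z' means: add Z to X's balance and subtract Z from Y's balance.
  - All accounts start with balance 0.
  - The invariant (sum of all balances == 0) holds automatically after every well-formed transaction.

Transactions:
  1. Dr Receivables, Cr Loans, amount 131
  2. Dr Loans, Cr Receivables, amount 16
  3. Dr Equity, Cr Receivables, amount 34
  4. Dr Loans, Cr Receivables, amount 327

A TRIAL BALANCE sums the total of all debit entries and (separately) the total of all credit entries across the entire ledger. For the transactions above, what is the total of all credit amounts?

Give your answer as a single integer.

Txn 1: credit+=131
Txn 2: credit+=16
Txn 3: credit+=34
Txn 4: credit+=327
Total credits = 508

Answer: 508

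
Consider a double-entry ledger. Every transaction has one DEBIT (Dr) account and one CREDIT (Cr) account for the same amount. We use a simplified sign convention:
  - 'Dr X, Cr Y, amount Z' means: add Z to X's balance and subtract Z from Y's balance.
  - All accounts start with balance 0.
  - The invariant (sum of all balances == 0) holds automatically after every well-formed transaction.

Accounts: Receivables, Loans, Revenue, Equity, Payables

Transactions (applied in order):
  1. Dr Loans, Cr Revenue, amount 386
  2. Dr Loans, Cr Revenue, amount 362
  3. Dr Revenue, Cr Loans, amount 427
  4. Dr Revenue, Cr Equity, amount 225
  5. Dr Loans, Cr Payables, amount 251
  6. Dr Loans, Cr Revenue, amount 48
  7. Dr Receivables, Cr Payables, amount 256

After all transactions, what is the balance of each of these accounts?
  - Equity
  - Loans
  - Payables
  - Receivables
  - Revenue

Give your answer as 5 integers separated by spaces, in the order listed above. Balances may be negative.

Answer: -225 620 -507 256 -144

Derivation:
After txn 1 (Dr Loans, Cr Revenue, amount 386): Loans=386 Revenue=-386
After txn 2 (Dr Loans, Cr Revenue, amount 362): Loans=748 Revenue=-748
After txn 3 (Dr Revenue, Cr Loans, amount 427): Loans=321 Revenue=-321
After txn 4 (Dr Revenue, Cr Equity, amount 225): Equity=-225 Loans=321 Revenue=-96
After txn 5 (Dr Loans, Cr Payables, amount 251): Equity=-225 Loans=572 Payables=-251 Revenue=-96
After txn 6 (Dr Loans, Cr Revenue, amount 48): Equity=-225 Loans=620 Payables=-251 Revenue=-144
After txn 7 (Dr Receivables, Cr Payables, amount 256): Equity=-225 Loans=620 Payables=-507 Receivables=256 Revenue=-144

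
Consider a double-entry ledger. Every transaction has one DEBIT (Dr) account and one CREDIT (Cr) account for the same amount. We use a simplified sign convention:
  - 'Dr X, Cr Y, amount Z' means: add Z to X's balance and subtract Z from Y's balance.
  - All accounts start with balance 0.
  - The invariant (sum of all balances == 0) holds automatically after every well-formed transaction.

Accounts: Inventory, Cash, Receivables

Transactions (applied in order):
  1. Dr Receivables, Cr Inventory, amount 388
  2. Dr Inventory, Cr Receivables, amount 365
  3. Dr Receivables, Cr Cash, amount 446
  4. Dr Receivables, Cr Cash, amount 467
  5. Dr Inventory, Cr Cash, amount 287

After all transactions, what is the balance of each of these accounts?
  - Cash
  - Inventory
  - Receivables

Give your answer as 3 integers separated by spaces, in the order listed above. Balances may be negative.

After txn 1 (Dr Receivables, Cr Inventory, amount 388): Inventory=-388 Receivables=388
After txn 2 (Dr Inventory, Cr Receivables, amount 365): Inventory=-23 Receivables=23
After txn 3 (Dr Receivables, Cr Cash, amount 446): Cash=-446 Inventory=-23 Receivables=469
After txn 4 (Dr Receivables, Cr Cash, amount 467): Cash=-913 Inventory=-23 Receivables=936
After txn 5 (Dr Inventory, Cr Cash, amount 287): Cash=-1200 Inventory=264 Receivables=936

Answer: -1200 264 936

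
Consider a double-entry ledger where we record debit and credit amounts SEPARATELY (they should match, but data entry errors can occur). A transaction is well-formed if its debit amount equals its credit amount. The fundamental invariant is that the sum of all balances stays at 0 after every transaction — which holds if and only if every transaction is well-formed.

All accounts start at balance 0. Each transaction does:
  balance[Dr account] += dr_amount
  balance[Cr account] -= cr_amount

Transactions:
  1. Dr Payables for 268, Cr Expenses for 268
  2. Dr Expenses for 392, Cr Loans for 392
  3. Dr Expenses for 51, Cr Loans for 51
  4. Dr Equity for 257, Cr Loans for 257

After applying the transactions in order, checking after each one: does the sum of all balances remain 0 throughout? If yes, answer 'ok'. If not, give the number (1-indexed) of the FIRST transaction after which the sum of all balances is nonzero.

Answer: ok

Derivation:
After txn 1: dr=268 cr=268 sum_balances=0
After txn 2: dr=392 cr=392 sum_balances=0
After txn 3: dr=51 cr=51 sum_balances=0
After txn 4: dr=257 cr=257 sum_balances=0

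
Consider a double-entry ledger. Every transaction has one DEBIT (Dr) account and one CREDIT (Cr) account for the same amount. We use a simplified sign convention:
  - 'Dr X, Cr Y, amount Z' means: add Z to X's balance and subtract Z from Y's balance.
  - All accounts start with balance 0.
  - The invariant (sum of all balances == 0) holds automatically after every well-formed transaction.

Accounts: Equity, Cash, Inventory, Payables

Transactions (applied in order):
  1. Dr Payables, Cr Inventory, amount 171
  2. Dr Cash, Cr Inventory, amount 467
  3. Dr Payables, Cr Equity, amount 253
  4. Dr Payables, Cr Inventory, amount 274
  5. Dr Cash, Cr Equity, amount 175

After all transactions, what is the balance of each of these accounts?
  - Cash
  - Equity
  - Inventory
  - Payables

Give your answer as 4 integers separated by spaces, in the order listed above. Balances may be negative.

Answer: 642 -428 -912 698

Derivation:
After txn 1 (Dr Payables, Cr Inventory, amount 171): Inventory=-171 Payables=171
After txn 2 (Dr Cash, Cr Inventory, amount 467): Cash=467 Inventory=-638 Payables=171
After txn 3 (Dr Payables, Cr Equity, amount 253): Cash=467 Equity=-253 Inventory=-638 Payables=424
After txn 4 (Dr Payables, Cr Inventory, amount 274): Cash=467 Equity=-253 Inventory=-912 Payables=698
After txn 5 (Dr Cash, Cr Equity, amount 175): Cash=642 Equity=-428 Inventory=-912 Payables=698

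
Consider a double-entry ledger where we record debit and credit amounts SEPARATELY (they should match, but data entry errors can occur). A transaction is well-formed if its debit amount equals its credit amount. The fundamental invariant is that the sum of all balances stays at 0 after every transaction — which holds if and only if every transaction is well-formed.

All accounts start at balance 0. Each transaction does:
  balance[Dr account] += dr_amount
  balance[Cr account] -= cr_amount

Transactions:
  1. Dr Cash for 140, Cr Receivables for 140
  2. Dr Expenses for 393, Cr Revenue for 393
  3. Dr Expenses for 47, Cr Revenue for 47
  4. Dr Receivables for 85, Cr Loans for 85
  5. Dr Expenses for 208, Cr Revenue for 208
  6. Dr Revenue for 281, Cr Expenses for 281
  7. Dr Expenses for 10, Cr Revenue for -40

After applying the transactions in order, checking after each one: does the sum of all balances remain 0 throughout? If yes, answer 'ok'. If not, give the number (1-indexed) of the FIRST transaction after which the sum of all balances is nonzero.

Answer: 7

Derivation:
After txn 1: dr=140 cr=140 sum_balances=0
After txn 2: dr=393 cr=393 sum_balances=0
After txn 3: dr=47 cr=47 sum_balances=0
After txn 4: dr=85 cr=85 sum_balances=0
After txn 5: dr=208 cr=208 sum_balances=0
After txn 6: dr=281 cr=281 sum_balances=0
After txn 7: dr=10 cr=-40 sum_balances=50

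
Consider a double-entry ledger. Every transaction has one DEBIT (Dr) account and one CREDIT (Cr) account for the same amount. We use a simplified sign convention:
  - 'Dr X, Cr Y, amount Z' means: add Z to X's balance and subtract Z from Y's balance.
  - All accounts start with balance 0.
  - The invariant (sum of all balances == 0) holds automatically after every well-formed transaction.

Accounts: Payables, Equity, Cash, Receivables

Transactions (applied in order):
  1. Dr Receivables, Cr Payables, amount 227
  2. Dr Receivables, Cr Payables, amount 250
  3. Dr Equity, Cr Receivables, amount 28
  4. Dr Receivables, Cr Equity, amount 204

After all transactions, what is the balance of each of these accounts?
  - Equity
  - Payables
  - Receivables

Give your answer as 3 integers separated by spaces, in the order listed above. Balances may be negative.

After txn 1 (Dr Receivables, Cr Payables, amount 227): Payables=-227 Receivables=227
After txn 2 (Dr Receivables, Cr Payables, amount 250): Payables=-477 Receivables=477
After txn 3 (Dr Equity, Cr Receivables, amount 28): Equity=28 Payables=-477 Receivables=449
After txn 4 (Dr Receivables, Cr Equity, amount 204): Equity=-176 Payables=-477 Receivables=653

Answer: -176 -477 653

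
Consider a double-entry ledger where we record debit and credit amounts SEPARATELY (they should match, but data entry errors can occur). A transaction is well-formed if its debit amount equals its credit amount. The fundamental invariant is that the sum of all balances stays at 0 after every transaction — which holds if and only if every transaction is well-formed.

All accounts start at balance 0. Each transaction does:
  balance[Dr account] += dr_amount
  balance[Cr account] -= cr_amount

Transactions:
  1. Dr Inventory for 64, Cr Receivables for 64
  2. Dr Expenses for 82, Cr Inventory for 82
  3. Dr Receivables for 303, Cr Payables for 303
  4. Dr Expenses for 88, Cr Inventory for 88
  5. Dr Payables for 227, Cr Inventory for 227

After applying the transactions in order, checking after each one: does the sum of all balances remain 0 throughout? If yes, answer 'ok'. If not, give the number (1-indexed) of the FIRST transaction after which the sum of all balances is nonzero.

After txn 1: dr=64 cr=64 sum_balances=0
After txn 2: dr=82 cr=82 sum_balances=0
After txn 3: dr=303 cr=303 sum_balances=0
After txn 4: dr=88 cr=88 sum_balances=0
After txn 5: dr=227 cr=227 sum_balances=0

Answer: ok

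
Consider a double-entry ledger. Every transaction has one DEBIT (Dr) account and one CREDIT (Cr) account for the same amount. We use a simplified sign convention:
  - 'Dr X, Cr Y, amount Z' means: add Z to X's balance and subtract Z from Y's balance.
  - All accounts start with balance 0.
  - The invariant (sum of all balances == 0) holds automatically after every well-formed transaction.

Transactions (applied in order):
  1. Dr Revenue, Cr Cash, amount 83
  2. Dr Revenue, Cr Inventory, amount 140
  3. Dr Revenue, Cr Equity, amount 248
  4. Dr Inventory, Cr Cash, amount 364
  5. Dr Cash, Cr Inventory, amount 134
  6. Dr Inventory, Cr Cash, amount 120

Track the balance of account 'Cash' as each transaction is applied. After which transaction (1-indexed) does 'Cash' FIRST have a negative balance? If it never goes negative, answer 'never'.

Answer: 1

Derivation:
After txn 1: Cash=-83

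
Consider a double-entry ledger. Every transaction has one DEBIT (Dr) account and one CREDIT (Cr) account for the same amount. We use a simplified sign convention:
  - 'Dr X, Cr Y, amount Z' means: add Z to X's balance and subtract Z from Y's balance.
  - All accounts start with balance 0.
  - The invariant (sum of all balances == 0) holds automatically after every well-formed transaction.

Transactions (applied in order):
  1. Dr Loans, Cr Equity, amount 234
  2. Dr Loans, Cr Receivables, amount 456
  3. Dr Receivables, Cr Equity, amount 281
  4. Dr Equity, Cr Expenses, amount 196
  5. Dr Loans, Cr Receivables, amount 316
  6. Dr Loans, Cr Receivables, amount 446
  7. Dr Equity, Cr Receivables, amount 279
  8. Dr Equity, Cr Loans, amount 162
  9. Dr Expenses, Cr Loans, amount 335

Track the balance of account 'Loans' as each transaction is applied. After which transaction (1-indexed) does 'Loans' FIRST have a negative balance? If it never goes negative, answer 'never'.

Answer: never

Derivation:
After txn 1: Loans=234
After txn 2: Loans=690
After txn 3: Loans=690
After txn 4: Loans=690
After txn 5: Loans=1006
After txn 6: Loans=1452
After txn 7: Loans=1452
After txn 8: Loans=1290
After txn 9: Loans=955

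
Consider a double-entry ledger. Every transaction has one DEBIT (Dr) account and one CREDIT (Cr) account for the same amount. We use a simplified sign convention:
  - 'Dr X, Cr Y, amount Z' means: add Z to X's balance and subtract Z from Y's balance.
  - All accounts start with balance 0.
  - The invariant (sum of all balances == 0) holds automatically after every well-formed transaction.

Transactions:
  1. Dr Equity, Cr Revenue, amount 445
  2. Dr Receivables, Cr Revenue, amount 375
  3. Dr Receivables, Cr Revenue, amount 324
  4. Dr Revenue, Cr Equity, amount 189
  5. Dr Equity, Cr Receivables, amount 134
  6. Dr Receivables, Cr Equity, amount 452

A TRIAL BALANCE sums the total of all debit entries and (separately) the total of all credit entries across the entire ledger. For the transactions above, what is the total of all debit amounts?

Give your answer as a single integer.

Answer: 1919

Derivation:
Txn 1: debit+=445
Txn 2: debit+=375
Txn 3: debit+=324
Txn 4: debit+=189
Txn 5: debit+=134
Txn 6: debit+=452
Total debits = 1919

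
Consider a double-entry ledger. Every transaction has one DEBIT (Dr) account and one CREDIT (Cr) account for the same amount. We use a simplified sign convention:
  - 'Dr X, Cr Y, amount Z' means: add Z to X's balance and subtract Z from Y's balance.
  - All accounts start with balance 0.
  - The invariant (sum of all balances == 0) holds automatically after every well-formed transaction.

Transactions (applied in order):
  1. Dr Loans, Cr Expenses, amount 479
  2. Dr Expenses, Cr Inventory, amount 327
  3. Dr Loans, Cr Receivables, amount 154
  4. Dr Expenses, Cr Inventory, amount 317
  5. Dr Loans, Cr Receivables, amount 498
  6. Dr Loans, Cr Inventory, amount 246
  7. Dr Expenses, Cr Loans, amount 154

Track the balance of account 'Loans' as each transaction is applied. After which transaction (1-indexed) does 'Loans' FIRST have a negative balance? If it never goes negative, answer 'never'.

After txn 1: Loans=479
After txn 2: Loans=479
After txn 3: Loans=633
After txn 4: Loans=633
After txn 5: Loans=1131
After txn 6: Loans=1377
After txn 7: Loans=1223

Answer: never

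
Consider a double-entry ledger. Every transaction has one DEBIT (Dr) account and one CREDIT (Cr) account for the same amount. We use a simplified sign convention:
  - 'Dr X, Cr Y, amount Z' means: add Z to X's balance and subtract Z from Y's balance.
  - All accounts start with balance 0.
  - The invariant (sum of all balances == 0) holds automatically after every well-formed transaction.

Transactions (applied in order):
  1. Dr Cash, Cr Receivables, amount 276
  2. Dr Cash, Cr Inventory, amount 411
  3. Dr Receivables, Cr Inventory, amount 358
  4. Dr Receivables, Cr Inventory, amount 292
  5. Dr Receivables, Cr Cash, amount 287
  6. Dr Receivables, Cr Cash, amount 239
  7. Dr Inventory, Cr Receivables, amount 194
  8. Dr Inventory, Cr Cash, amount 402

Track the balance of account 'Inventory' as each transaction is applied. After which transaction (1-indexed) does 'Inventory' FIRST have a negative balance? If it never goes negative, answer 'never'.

After txn 1: Inventory=0
After txn 2: Inventory=-411

Answer: 2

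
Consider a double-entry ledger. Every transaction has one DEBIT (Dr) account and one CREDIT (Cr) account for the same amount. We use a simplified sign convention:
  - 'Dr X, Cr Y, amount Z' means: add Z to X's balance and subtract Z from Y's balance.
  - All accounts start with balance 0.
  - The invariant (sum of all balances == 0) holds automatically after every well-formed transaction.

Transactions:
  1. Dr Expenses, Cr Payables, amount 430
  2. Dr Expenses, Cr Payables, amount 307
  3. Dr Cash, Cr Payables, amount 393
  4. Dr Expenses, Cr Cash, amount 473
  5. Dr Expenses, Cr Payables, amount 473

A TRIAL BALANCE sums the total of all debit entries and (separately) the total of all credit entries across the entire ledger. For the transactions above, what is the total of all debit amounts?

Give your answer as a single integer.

Txn 1: debit+=430
Txn 2: debit+=307
Txn 3: debit+=393
Txn 4: debit+=473
Txn 5: debit+=473
Total debits = 2076

Answer: 2076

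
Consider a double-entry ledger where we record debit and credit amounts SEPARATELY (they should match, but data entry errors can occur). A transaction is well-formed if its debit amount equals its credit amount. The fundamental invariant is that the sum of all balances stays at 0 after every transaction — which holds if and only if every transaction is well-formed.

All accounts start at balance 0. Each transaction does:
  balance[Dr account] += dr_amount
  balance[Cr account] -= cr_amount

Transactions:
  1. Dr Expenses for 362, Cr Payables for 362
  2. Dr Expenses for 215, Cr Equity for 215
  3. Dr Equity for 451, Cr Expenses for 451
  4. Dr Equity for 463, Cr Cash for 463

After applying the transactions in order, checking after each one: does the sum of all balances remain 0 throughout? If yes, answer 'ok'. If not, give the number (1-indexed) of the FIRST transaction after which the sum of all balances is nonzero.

Answer: ok

Derivation:
After txn 1: dr=362 cr=362 sum_balances=0
After txn 2: dr=215 cr=215 sum_balances=0
After txn 3: dr=451 cr=451 sum_balances=0
After txn 4: dr=463 cr=463 sum_balances=0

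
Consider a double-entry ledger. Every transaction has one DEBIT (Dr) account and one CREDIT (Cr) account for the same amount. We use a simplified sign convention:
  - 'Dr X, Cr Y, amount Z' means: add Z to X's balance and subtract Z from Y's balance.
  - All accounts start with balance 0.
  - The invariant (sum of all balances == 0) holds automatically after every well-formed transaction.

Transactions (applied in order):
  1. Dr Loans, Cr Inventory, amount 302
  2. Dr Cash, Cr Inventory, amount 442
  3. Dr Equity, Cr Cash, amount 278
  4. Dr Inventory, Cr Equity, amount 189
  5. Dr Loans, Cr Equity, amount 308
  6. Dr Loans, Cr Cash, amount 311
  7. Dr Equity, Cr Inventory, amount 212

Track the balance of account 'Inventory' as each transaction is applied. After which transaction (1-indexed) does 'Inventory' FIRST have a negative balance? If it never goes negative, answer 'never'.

After txn 1: Inventory=-302

Answer: 1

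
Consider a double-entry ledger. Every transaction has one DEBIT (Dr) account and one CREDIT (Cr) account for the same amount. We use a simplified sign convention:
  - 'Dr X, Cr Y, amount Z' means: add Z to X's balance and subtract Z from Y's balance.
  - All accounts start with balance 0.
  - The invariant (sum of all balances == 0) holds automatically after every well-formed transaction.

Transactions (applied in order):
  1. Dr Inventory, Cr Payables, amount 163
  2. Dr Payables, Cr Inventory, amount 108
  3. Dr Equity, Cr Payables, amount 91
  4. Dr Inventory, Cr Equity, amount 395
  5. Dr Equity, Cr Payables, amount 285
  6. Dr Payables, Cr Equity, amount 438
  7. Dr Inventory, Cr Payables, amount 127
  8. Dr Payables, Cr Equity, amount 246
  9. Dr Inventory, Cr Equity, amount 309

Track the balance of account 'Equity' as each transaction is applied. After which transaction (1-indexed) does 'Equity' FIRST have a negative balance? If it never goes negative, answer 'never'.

After txn 1: Equity=0
After txn 2: Equity=0
After txn 3: Equity=91
After txn 4: Equity=-304

Answer: 4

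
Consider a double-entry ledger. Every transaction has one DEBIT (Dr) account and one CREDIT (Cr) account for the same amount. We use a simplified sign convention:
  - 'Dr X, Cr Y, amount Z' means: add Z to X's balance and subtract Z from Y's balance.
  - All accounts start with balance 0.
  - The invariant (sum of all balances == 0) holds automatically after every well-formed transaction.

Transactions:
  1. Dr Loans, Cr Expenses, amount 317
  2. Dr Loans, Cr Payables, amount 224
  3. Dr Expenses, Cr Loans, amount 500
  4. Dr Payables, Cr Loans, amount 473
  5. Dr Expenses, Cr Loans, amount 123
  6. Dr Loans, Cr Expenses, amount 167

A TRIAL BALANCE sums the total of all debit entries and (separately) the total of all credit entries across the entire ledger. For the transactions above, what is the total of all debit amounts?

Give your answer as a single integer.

Answer: 1804

Derivation:
Txn 1: debit+=317
Txn 2: debit+=224
Txn 3: debit+=500
Txn 4: debit+=473
Txn 5: debit+=123
Txn 6: debit+=167
Total debits = 1804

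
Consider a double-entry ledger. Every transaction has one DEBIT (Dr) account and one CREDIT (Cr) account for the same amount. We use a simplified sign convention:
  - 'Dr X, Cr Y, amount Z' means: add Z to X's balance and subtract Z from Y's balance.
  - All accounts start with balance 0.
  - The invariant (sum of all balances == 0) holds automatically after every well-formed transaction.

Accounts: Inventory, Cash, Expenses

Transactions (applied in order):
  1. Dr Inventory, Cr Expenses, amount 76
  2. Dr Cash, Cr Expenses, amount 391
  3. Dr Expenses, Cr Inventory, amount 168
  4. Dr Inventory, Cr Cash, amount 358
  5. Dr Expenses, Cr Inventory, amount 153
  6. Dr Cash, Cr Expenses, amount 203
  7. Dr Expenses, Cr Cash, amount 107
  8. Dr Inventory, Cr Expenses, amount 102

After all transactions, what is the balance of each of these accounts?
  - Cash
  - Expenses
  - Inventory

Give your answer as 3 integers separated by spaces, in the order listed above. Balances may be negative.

After txn 1 (Dr Inventory, Cr Expenses, amount 76): Expenses=-76 Inventory=76
After txn 2 (Dr Cash, Cr Expenses, amount 391): Cash=391 Expenses=-467 Inventory=76
After txn 3 (Dr Expenses, Cr Inventory, amount 168): Cash=391 Expenses=-299 Inventory=-92
After txn 4 (Dr Inventory, Cr Cash, amount 358): Cash=33 Expenses=-299 Inventory=266
After txn 5 (Dr Expenses, Cr Inventory, amount 153): Cash=33 Expenses=-146 Inventory=113
After txn 6 (Dr Cash, Cr Expenses, amount 203): Cash=236 Expenses=-349 Inventory=113
After txn 7 (Dr Expenses, Cr Cash, amount 107): Cash=129 Expenses=-242 Inventory=113
After txn 8 (Dr Inventory, Cr Expenses, amount 102): Cash=129 Expenses=-344 Inventory=215

Answer: 129 -344 215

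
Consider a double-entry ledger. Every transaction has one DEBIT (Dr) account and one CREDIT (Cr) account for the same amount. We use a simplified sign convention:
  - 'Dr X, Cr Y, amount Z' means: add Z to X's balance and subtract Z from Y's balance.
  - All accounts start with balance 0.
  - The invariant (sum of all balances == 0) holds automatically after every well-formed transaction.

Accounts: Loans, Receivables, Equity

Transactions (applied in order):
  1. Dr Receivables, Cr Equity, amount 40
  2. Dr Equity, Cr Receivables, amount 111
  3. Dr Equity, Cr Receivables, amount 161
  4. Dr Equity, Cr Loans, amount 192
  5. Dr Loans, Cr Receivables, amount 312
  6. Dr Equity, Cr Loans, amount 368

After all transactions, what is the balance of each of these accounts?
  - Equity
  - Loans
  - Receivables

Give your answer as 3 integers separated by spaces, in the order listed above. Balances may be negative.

After txn 1 (Dr Receivables, Cr Equity, amount 40): Equity=-40 Receivables=40
After txn 2 (Dr Equity, Cr Receivables, amount 111): Equity=71 Receivables=-71
After txn 3 (Dr Equity, Cr Receivables, amount 161): Equity=232 Receivables=-232
After txn 4 (Dr Equity, Cr Loans, amount 192): Equity=424 Loans=-192 Receivables=-232
After txn 5 (Dr Loans, Cr Receivables, amount 312): Equity=424 Loans=120 Receivables=-544
After txn 6 (Dr Equity, Cr Loans, amount 368): Equity=792 Loans=-248 Receivables=-544

Answer: 792 -248 -544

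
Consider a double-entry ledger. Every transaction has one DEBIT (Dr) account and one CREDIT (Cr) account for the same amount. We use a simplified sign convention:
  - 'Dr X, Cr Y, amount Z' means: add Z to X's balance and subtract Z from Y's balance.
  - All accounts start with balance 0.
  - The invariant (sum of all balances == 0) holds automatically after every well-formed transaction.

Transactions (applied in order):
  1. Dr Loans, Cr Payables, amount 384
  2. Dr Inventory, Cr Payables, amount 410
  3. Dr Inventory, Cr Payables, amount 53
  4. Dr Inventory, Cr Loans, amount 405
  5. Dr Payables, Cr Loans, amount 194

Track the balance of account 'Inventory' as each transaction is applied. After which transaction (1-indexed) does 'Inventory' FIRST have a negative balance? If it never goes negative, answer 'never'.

Answer: never

Derivation:
After txn 1: Inventory=0
After txn 2: Inventory=410
After txn 3: Inventory=463
After txn 4: Inventory=868
After txn 5: Inventory=868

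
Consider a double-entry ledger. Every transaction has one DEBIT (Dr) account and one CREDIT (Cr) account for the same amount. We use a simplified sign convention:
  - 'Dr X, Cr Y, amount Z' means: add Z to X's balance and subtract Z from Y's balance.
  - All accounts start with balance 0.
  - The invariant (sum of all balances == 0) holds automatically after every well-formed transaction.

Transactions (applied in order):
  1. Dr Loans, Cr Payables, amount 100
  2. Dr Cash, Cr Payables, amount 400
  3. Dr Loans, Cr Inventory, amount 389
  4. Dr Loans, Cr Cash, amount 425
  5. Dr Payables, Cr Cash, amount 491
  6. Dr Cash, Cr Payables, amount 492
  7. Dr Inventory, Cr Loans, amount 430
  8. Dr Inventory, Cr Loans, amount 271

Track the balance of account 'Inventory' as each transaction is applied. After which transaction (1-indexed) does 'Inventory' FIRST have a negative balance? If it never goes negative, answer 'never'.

After txn 1: Inventory=0
After txn 2: Inventory=0
After txn 3: Inventory=-389

Answer: 3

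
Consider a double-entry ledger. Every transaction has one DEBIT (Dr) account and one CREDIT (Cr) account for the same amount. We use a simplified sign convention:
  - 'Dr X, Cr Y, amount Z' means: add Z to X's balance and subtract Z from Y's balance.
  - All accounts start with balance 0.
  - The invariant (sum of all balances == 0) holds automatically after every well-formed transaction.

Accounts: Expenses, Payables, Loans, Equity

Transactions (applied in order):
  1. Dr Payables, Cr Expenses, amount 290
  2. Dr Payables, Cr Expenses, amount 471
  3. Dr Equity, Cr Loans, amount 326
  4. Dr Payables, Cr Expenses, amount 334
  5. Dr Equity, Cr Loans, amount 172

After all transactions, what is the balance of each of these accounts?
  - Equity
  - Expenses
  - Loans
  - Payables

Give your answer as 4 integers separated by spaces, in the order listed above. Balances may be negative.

Answer: 498 -1095 -498 1095

Derivation:
After txn 1 (Dr Payables, Cr Expenses, amount 290): Expenses=-290 Payables=290
After txn 2 (Dr Payables, Cr Expenses, amount 471): Expenses=-761 Payables=761
After txn 3 (Dr Equity, Cr Loans, amount 326): Equity=326 Expenses=-761 Loans=-326 Payables=761
After txn 4 (Dr Payables, Cr Expenses, amount 334): Equity=326 Expenses=-1095 Loans=-326 Payables=1095
After txn 5 (Dr Equity, Cr Loans, amount 172): Equity=498 Expenses=-1095 Loans=-498 Payables=1095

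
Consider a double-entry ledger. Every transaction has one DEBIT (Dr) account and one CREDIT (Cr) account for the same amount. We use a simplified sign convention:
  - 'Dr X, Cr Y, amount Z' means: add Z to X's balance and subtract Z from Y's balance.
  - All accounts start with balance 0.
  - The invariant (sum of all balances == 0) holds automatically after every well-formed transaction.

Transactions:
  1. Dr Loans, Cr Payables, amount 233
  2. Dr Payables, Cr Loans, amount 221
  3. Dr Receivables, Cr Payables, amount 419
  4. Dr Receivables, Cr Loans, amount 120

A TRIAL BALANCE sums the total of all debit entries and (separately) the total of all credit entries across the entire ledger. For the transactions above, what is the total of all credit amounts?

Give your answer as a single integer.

Txn 1: credit+=233
Txn 2: credit+=221
Txn 3: credit+=419
Txn 4: credit+=120
Total credits = 993

Answer: 993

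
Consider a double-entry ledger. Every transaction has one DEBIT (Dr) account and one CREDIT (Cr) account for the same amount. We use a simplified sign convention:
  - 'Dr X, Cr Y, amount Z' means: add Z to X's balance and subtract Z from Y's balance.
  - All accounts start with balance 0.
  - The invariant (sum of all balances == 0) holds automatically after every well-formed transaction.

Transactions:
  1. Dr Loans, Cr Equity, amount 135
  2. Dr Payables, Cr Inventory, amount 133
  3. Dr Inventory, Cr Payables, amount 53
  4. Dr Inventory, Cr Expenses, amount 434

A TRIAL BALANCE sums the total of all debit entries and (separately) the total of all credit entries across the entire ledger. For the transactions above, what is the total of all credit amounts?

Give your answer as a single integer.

Txn 1: credit+=135
Txn 2: credit+=133
Txn 3: credit+=53
Txn 4: credit+=434
Total credits = 755

Answer: 755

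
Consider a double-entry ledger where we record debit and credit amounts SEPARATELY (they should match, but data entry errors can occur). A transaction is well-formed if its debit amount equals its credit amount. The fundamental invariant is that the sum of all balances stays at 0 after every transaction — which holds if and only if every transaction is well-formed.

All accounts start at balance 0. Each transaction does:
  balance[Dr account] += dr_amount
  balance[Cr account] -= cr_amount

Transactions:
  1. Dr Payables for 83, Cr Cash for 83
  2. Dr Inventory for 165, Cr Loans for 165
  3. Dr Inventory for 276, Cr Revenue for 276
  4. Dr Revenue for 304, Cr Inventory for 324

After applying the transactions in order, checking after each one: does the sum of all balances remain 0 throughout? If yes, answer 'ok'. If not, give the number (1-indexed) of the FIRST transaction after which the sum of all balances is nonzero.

After txn 1: dr=83 cr=83 sum_balances=0
After txn 2: dr=165 cr=165 sum_balances=0
After txn 3: dr=276 cr=276 sum_balances=0
After txn 4: dr=304 cr=324 sum_balances=-20

Answer: 4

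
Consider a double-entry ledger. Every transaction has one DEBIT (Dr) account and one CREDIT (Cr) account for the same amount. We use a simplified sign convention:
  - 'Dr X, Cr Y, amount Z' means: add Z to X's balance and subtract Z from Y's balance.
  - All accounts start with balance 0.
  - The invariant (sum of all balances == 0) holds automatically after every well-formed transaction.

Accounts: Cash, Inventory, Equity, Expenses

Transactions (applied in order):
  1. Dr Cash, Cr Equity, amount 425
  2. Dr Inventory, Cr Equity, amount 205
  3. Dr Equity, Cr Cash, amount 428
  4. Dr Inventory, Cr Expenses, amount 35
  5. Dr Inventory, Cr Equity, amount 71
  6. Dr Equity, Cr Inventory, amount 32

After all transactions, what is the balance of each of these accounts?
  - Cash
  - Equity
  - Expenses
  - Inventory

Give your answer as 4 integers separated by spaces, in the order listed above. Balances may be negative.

After txn 1 (Dr Cash, Cr Equity, amount 425): Cash=425 Equity=-425
After txn 2 (Dr Inventory, Cr Equity, amount 205): Cash=425 Equity=-630 Inventory=205
After txn 3 (Dr Equity, Cr Cash, amount 428): Cash=-3 Equity=-202 Inventory=205
After txn 4 (Dr Inventory, Cr Expenses, amount 35): Cash=-3 Equity=-202 Expenses=-35 Inventory=240
After txn 5 (Dr Inventory, Cr Equity, amount 71): Cash=-3 Equity=-273 Expenses=-35 Inventory=311
After txn 6 (Dr Equity, Cr Inventory, amount 32): Cash=-3 Equity=-241 Expenses=-35 Inventory=279

Answer: -3 -241 -35 279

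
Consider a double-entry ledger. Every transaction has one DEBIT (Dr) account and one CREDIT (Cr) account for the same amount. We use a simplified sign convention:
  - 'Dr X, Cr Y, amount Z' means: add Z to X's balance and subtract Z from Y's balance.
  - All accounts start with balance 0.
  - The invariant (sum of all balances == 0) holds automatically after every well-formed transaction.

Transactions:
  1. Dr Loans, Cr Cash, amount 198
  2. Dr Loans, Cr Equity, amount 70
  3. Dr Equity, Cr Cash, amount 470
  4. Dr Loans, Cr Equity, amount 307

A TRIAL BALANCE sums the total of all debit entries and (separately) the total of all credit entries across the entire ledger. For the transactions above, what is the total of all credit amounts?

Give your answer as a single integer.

Txn 1: credit+=198
Txn 2: credit+=70
Txn 3: credit+=470
Txn 4: credit+=307
Total credits = 1045

Answer: 1045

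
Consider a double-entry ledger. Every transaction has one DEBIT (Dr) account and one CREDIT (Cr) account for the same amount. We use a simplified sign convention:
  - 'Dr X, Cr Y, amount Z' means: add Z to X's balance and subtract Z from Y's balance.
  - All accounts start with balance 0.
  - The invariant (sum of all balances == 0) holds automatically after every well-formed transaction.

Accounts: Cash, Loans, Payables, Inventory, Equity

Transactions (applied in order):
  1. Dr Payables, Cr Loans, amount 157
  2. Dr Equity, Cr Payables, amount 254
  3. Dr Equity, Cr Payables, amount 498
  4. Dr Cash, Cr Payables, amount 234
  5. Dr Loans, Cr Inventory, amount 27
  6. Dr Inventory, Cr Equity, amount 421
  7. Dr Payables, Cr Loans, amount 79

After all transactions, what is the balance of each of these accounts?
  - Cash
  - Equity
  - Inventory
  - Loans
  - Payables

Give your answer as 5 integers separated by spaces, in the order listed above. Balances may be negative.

After txn 1 (Dr Payables, Cr Loans, amount 157): Loans=-157 Payables=157
After txn 2 (Dr Equity, Cr Payables, amount 254): Equity=254 Loans=-157 Payables=-97
After txn 3 (Dr Equity, Cr Payables, amount 498): Equity=752 Loans=-157 Payables=-595
After txn 4 (Dr Cash, Cr Payables, amount 234): Cash=234 Equity=752 Loans=-157 Payables=-829
After txn 5 (Dr Loans, Cr Inventory, amount 27): Cash=234 Equity=752 Inventory=-27 Loans=-130 Payables=-829
After txn 6 (Dr Inventory, Cr Equity, amount 421): Cash=234 Equity=331 Inventory=394 Loans=-130 Payables=-829
After txn 7 (Dr Payables, Cr Loans, amount 79): Cash=234 Equity=331 Inventory=394 Loans=-209 Payables=-750

Answer: 234 331 394 -209 -750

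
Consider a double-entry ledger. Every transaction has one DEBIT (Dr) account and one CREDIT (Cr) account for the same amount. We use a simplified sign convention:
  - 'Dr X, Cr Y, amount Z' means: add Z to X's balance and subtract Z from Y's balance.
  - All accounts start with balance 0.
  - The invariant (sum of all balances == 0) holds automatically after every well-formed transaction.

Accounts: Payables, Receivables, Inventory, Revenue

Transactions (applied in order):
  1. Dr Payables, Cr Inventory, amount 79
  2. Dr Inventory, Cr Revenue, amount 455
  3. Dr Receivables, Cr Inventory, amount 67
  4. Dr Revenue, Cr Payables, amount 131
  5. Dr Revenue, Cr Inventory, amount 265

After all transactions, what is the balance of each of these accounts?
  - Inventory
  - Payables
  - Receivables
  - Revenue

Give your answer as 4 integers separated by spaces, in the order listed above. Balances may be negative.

Answer: 44 -52 67 -59

Derivation:
After txn 1 (Dr Payables, Cr Inventory, amount 79): Inventory=-79 Payables=79
After txn 2 (Dr Inventory, Cr Revenue, amount 455): Inventory=376 Payables=79 Revenue=-455
After txn 3 (Dr Receivables, Cr Inventory, amount 67): Inventory=309 Payables=79 Receivables=67 Revenue=-455
After txn 4 (Dr Revenue, Cr Payables, amount 131): Inventory=309 Payables=-52 Receivables=67 Revenue=-324
After txn 5 (Dr Revenue, Cr Inventory, amount 265): Inventory=44 Payables=-52 Receivables=67 Revenue=-59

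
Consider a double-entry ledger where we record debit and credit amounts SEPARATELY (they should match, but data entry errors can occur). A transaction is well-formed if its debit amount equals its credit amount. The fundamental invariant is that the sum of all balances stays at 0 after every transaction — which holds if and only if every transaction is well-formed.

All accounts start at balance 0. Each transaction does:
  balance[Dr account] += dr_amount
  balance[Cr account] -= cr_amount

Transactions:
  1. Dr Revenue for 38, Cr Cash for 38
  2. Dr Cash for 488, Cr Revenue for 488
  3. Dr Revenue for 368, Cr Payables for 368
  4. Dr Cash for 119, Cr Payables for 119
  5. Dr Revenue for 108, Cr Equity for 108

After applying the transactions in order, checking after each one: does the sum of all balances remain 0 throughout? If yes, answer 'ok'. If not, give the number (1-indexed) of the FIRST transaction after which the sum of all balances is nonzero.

After txn 1: dr=38 cr=38 sum_balances=0
After txn 2: dr=488 cr=488 sum_balances=0
After txn 3: dr=368 cr=368 sum_balances=0
After txn 4: dr=119 cr=119 sum_balances=0
After txn 5: dr=108 cr=108 sum_balances=0

Answer: ok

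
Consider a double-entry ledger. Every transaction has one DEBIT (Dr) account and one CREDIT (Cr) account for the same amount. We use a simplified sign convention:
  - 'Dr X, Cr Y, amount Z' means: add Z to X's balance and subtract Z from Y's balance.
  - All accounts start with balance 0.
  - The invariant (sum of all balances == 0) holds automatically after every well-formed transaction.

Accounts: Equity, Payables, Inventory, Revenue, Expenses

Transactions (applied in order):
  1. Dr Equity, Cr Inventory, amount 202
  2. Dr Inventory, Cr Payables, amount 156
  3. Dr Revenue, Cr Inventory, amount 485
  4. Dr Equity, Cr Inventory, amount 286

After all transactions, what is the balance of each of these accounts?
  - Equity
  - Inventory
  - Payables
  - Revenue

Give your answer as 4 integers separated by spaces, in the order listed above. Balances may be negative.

After txn 1 (Dr Equity, Cr Inventory, amount 202): Equity=202 Inventory=-202
After txn 2 (Dr Inventory, Cr Payables, amount 156): Equity=202 Inventory=-46 Payables=-156
After txn 3 (Dr Revenue, Cr Inventory, amount 485): Equity=202 Inventory=-531 Payables=-156 Revenue=485
After txn 4 (Dr Equity, Cr Inventory, amount 286): Equity=488 Inventory=-817 Payables=-156 Revenue=485

Answer: 488 -817 -156 485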